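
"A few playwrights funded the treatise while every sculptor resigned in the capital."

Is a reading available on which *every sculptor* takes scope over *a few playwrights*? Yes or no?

No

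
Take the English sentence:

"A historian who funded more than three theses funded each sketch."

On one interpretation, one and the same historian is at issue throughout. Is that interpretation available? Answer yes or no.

The paraphrase describes the scope ordering *a historian* > *each sketch*.
Nothing needs to raise for *a historian* > *each sketch*, so no island constraint is at stake.

Yes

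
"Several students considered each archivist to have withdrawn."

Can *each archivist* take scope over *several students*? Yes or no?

Yes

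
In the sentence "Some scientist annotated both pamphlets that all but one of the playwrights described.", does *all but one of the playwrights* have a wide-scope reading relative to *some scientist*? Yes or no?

No

The DP *all but one of the playwrights* is contained in the relative clause *that all but one of the playwrights described* modifying *both pamphlets*.
Relative clauses are scope islands: a quantifier cannot QR out of a relative clause to take scope in the matrix clause.
The inverse ordering *all but one of the playwrights* > *some scientist* is therefore underivable.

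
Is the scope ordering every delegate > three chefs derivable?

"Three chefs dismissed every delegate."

Yes

Both DPs are arguments of the same predicate; there is no clause or island boundary between them.
QR within a single clause is free, so the lower quantifier may take scope over the higher one.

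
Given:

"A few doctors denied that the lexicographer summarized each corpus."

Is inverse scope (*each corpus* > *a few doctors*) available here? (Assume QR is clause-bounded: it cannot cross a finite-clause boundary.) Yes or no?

The DP *each corpus* is contained in the finite complement clause *that the lexicographer summarized each corpus*.
Given the clause-boundedness assumption, QR cannot cross the finite CP into the matrix.
*each corpus* is confined to the island and cannot take scope over *a few doctors*.

No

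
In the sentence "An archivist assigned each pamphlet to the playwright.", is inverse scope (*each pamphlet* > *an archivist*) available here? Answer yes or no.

Yes

*an archivist* and *each pamphlet* are co-arguments of the matrix verb, with nothing but a clause-internal boundary between them.
Nothing blocks QR of the lower DP to a position above the higher one, so inverse scope is available.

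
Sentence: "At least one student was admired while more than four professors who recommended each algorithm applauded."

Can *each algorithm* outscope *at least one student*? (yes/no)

No

The target quantifier *each algorithm* is part of the relative clause *who recommended each algorithm*, which is itself inside the adjunct *while more than four professors who recommended each algorithm applauded*.
Two island boundaries intervene — the relative clause and the adjunct. Either alone would block QR.
Hence only narrow scope for *each algorithm* (under *at least one student*) survives.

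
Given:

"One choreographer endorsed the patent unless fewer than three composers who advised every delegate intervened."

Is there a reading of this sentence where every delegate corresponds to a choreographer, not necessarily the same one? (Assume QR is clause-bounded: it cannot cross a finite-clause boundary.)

No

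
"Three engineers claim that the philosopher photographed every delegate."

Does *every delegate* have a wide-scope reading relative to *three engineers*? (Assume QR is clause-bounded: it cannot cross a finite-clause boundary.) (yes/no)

*every delegate* sits inside the finite complement clause *that the philosopher photographed every delegate*.
Given the clause-boundedness assumption, QR cannot cross the finite CP into the matrix.
The inverse ordering *every delegate* > *three engineers* is therefore underivable.

No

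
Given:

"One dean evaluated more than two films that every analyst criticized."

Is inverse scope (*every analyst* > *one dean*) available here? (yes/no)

No

*every analyst* occurs within the relative clause *that every analyst criticized* modifying *more than two films*.
QR out of a relative clause is ruled out by the relative-clause island constraint.
Hence only narrow scope for *every analyst* (under *one dean*) survives.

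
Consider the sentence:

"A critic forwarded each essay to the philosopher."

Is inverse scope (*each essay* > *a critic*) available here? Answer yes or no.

*each essay* is the matrix object and *a critic* the matrix subject; the two are clausemates.
Ordinary QR to a clause-peripheral position gives the wide-scope LF for the lower DP.

Yes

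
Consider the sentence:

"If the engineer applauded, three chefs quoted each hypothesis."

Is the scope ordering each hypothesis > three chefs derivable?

Yes

Although there is an adjunct clause, *each hypothesis* is in the main clause, not inside the adjunct.
Ordinary QR to a clause-peripheral position gives the wide-scope LF for the lower DP.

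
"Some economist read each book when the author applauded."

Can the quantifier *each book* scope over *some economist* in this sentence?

Yes

The adjunct clause does not contain *each book*, which is the matrix object.
Nothing blocks QR of the lower DP to a position above the higher one, so inverse scope is available.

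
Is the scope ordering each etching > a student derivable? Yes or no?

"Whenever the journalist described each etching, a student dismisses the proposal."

Structurally, *each etching* is inside the adjunct clause *whenever the journalist described each etching*.
Since the clause is an adjunct (not a complement), the Adjunct Condition blocks QR across its edge.
There is no licit LF on which *each etching* c-commands *a student*.

No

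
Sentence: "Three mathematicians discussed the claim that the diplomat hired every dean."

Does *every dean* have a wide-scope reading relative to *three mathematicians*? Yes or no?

No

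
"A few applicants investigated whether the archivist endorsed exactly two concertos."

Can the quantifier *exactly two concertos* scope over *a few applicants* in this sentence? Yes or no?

No

Structurally, *exactly two concertos* is inside the embedded question *whether the archivist endorsed exactly two concertos*.
QR across an interrogative CP boundary is ruled out as a wh-island violation.
Hence only narrow scope for *exactly two concertos* (under *a few applicants*) survives.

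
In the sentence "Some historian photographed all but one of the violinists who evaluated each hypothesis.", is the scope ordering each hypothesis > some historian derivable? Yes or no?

*each hypothesis* sits inside the relative clause *who evaluated each hypothesis* modifying *all but one of the violinists*.
Quantifiers inside a relative clause are trapped there; the RC boundary blocks QR.
*each hypothesis* is confined to the island and cannot take scope over *some historian*.
(Only the surface reading survives: one fixed historian with respect to all the relevant hypotheses.)

No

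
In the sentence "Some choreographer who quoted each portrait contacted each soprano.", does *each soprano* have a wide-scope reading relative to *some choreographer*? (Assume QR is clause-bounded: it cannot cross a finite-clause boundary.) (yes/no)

*each soprano* sits in the matrix clause, not in the relative clause on *some choreographer*.
Nothing blocks QR of the lower DP to a position above the higher one, so inverse scope is available.
The sentence is scopally ambiguous between *some choreographer* > *each soprano* and *each soprano* > *some choreographer*.

Yes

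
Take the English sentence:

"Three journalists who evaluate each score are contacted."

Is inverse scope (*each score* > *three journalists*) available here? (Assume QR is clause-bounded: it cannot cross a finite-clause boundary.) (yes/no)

Structurally, *each score* is inside the relative clause *who evaluate each score*.
A relative clause is a scope island — quantifier raising cannot cross its boundary.
There is no licit LF on which *each score* c-commands *three journalists*.

No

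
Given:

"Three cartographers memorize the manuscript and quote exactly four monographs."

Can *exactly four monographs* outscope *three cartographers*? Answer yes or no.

*exactly four monographs* sits inside one conjunct of the coordinate structure (*quote exactly four monographs*).
QR out of a conjunct would have to apply non-ATB, which the CSC forbids.
Hence only narrow scope for *exactly four monographs* (under *three cartographers*) survives.

No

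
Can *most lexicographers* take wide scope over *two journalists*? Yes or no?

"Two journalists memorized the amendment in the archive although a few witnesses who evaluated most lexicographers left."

No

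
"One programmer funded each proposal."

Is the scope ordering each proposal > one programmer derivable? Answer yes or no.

*each proposal* is the matrix object and *one programmer* the matrix subject; the two are clausemates.
Since no island is crossed, the inverse ordering is licensed alongside surface scope.

Yes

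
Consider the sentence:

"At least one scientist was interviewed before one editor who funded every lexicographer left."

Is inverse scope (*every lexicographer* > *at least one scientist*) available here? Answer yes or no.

*every lexicographer* is embedded in the relative clause *who funded every lexicographer*, which is itself inside the adjunct *before one editor who funded every lexicographer left*.
Both the relative clause and the enclosing adjunct are scope islands; QR cannot cross either.
So *every lexicographer* cannot raise high enough to outscope *at least one scientist*; only the surface ordering *at least one scientist* > *every lexicographer* is available.

No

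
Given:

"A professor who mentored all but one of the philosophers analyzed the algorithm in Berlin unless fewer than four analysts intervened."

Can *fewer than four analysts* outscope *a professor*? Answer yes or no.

No

*fewer than four analysts* occurs within the adjunct clause *unless fewer than four analysts intervened*.
Scope out of an adjunct clause is unavailable: QR respects the adjunct-island constraint.
So *fewer than four analysts* cannot raise to a position above *a professor*.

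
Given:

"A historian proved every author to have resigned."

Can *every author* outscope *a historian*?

The ECM infinitive is scope-transparent — *every author* is free to raise above *a historian*.
Ordinary QR to a clause-peripheral position gives the wide-scope LF for the lower DP.

Yes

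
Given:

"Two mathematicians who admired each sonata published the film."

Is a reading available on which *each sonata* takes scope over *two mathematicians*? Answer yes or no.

No

The target quantifier *each sonata* is part of the relative clause *who admired each sonata*.
The relative clause forms an island for QR, so the quantifier is confined to the head noun's restrictor.
So *each sonata* cannot raise high enough to outscope *two mathematicians*; only the surface ordering *two mathematicians* > *each sonata* is available.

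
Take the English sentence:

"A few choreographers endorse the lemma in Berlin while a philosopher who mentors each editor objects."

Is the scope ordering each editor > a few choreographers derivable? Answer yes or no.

The target quantifier *each editor* is part of the relative clause *who mentors each editor*, which is itself inside the adjunct *while a philosopher who mentors each editor objects*.
Even if one barrier were somehow void, the other would still block QR.
There is no licit LF on which *each editor* c-commands *a few choreographers*.

No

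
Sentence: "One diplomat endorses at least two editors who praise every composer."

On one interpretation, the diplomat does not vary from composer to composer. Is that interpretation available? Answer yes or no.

That reading corresponds to *one diplomat* > *every composer*.
Nothing needs to raise for *one diplomat* > *every composer*, so no island constraint is at stake.

Yes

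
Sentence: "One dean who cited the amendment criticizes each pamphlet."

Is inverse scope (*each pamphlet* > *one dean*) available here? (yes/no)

The RC *who cited the amendment* is an island, but *each pamphlet* is not inside it — it is the matrix object, a clausemate of *one dean*.
No island intervenes, so both surface and inverse scope are derivable.

Yes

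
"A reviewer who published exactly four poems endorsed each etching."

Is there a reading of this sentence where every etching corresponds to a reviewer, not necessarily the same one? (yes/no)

That reading corresponds to *each etching* > *a reviewer*.
*each etching* is a matrix argument; only *a reviewer* is modified by the relative clause *who published exactly four poems*, so the RC island is irrelevant to the target quantifier.
Since no island is crossed, the inverse ordering is licensed alongside surface scope.

Yes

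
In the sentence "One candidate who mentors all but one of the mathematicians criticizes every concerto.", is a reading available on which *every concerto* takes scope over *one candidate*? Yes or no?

Yes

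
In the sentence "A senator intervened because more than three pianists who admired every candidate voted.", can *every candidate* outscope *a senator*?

No

Structurally, *every candidate* is inside the relative clause *who admired every candidate*, which is itself inside the adjunct *because more than three pianists who admired every candidate voted*.
Nested islands: the RC island is itself inside an adjunct island, so wide scope is doubly excluded.
There is no licit LF on which *every candidate* c-commands *a senator*.
(Only the surface reading survives: one fixed senator with respect to all the relevant candidates.)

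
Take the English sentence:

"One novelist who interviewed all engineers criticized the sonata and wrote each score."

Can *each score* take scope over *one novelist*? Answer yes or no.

No

*each score* is embedded in one conjunct of the coordinate structure (*wrote each score*).
QR out of a conjunct would have to apply non-ATB, which the CSC forbids.
The inverse ordering *each score* > *one novelist* is therefore underivable.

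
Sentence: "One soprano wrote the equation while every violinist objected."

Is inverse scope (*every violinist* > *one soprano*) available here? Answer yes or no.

No

*every violinist* sits inside the adjunct clause *while every violinist objected*.
Adjunct clauses are scope islands: a quantifier inside an adjunct cannot raise into the matrix clause.
So the wide-scope reading for *every violinist* is blocked.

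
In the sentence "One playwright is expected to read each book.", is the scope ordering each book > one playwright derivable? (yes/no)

*each book* is the object of the infinitival complement of a raising predicate; raising infinitives are transparent for QR, so the two DPs are in effect clausemates.
Nothing blocks QR of the lower DP to a position above the higher one, so inverse scope is available.
The sentence is scopally ambiguous between *one playwright* > *each book* and *each book* > *one playwright*.

Yes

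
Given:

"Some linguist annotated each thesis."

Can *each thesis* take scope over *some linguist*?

Yes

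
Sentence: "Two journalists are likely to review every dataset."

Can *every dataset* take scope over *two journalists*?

Yes

Raising constructions are monoclausal for scope purposes; *every dataset* is not separated from *two journalists* by any island.
QR within a single clause is free, so the lower quantifier may take scope over the higher one.
So *every dataset* > *two journalists* is among the available readings.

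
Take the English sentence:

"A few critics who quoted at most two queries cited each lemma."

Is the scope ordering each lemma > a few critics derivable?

*each lemma* sits in the matrix clause, not in the relative clause on *a few critics*.
Since no island is crossed, the inverse ordering is licensed alongside surface scope.

Yes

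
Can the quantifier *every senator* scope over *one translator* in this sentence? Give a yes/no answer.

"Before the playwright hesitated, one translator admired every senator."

*every senator* is a matrix argument; the adjunct is an island but the target quantifier is outside it.
Ordinary QR to a clause-peripheral position gives the wide-scope LF for the lower DP.

Yes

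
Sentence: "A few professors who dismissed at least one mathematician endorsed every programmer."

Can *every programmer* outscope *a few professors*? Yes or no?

Yes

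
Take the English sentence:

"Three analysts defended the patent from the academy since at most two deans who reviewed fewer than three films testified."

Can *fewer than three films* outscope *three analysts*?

No

*fewer than three films* is embedded in the relative clause *who reviewed fewer than three films*, which is itself inside the adjunct *since at most two deans who reviewed fewer than three films testified*.
The quantifier would have to escape first the RC and then the adjunct — two independent island violations.
So the wide-scope reading for *fewer than three films* is blocked.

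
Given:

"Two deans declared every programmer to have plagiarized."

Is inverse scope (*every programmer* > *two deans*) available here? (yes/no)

Yes

ECM infinitives lack a CP barrier, so *every programmer* can QR over the matrix subject *two deans*.
No island intervenes, so both surface and inverse scope are derivable.
Both orderings are possible: *two deans* > *every programmer* and *every programmer* > *two deans*.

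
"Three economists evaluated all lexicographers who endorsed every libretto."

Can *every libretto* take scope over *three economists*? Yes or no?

*every libretto* sits inside the relative clause *who endorsed every libretto* modifying *all lexicographers*.
QR out of a relative clause is ruled out by the relative-clause island constraint.
*every libretto* > *three economists* would require crossing that boundary, which is illicit.

No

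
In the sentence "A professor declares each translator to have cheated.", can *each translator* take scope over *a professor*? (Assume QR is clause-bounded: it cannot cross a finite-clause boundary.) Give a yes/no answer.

Yes

*each translator* is the subject of an ECM infinitive — the infinitival complement of an ECM verb is not a scope island, so *each translator* can raise into the matrix clause.
Since no island is crossed, the inverse ordering is licensed alongside surface scope.
The sentence is scopally ambiguous between *a professor* > *each translator* and *each translator* > *a professor*.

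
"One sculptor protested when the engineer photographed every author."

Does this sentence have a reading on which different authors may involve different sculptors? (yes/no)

That reading corresponds to *every author* > *one sculptor*.
Structurally, *every author* is inside the adjunct clause *when the engineer photographed every author*.
Adjuncts are opaque for quantifier raising; a quantifier in an adjunct stays inside it.
So *every author* cannot raise high enough to outscope *one sculptor*; only the surface ordering *one sculptor* > *every author* is available.

No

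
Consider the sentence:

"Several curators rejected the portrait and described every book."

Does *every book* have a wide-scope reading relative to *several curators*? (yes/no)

No

*every book* is embedded in one conjunct of the coordinate structure (*described every book*).
The Coordinate Structure Constraint blocks movement (including QR) out of a single conjunct.
So *every book* cannot raise to a position above *several curators*.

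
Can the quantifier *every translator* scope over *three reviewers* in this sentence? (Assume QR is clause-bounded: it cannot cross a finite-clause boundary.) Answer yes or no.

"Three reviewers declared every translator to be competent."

Yes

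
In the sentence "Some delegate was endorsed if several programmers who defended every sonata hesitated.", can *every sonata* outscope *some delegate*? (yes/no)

No

*every sonata* sits inside the relative clause *who defended every sonata*, which is itself inside the adjunct *if several programmers who defended every sonata hesitated*.
Both the relative clause and the enclosing adjunct are scope islands; QR cannot cross either.
So the wide-scope reading for *every sonata* is blocked.
(Only the surface reading survives: one fixed delegate with respect to all the relevant sonatas.)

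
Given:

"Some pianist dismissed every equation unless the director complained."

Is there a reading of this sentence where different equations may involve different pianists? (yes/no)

Yes

The described interpretation is the *every equation* > *some pianist* scoping.
The adjunct clause does not contain *every equation*, which is the matrix object.
No island intervenes, so both surface and inverse scope are derivable.
Both orderings are possible: *some pianist* > *every equation* and *every equation* > *some pianist*.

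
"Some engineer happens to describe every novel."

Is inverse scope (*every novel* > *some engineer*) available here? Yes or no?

*every novel* is the object of the infinitival complement of a raising predicate; raising infinitives are transparent for QR, so the two DPs are in effect clausemates.
Clause-internal QR can adjoin the lower DP above the subject, yielding the inverse reading.

Yes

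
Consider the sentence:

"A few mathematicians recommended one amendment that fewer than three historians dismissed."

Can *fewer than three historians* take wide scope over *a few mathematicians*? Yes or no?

Structurally, *fewer than three historians* is inside the relative clause *that fewer than three historians dismissed* modifying *one amendment*.
Relative clauses are scope islands: a quantifier cannot QR out of a relative clause to take scope in the matrix clause.
So the wide-scope reading for *fewer than three historians* is blocked.

No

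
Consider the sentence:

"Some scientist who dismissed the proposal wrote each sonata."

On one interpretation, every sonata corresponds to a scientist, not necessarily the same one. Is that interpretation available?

Yes

The described interpretation is the *each sonata* > *some scientist* scoping.
*each sonata* is a matrix argument; only *some scientist* is modified by the relative clause *who dismissed the proposal*, so the RC island is irrelevant to the target quantifier.
With no island boundary between them, the object can take inverse scope over the subject via ordinary QR within the clause.
So *each sonata* > *some scientist* is among the available readings.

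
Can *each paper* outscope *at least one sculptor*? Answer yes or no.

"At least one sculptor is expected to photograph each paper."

Yes

The matrix predicate is a raising verb, whose infinitival complement is not a scope island — *each paper* can QR into the matrix clause.
Clause-internal QR can adjoin the lower DP above the subject, yielding the inverse reading.
So *each paper* > *at least one sculptor* is among the available readings.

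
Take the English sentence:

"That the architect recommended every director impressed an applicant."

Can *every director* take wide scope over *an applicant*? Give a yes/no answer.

Structurally, *every director* is inside the sentential subject *that the architect recommended every director*.
Subjects — clausal subjects included — are islands for extraction, and QR is no exception.
The ordering *every director* > *an applicant* is therefore underivable.

No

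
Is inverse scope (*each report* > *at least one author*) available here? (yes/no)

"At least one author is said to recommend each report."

Infinitival complements of raising predicates do not block QR; *each report* and *at least one author* are effectively clausemates.
Ordinary QR to a clause-peripheral position gives the wide-scope LF for the lower DP.

Yes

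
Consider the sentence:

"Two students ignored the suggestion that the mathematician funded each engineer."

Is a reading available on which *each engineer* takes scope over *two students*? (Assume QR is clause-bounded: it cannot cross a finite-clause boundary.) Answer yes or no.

*each engineer* sits inside the complex NP *the suggestion that the mathematician funded each engineer*.
Since the clause is the complement of a nominal head, the CNPC blocks scope extraction.
So *each engineer* cannot raise to a position above *two students*.

No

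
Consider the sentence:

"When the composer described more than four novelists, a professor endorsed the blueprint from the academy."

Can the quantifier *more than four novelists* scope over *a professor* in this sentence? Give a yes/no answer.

No

The target quantifier *more than four novelists* is part of the adjunct clause *when the composer described more than four novelists*.
The adjunct-island constraint bars QR out of an adverbial clause.
The ordering *more than four novelists* > *a professor* is therefore underivable.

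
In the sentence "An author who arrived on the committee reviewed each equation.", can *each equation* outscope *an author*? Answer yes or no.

The RC *who arrived on the committee* is an island, but *each equation* is not inside it — it is the matrix object, a clausemate of *an author*.
Nothing blocks QR of the lower DP to a position above the higher one, so inverse scope is available.
Both orderings are possible: *an author* > *each equation* and *each equation* > *an author*.

Yes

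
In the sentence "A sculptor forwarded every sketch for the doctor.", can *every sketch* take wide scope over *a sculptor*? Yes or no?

Yes

Both DPs are arguments of the same predicate; there is no clause or island boundary between them.
Nothing blocks QR of the lower DP to a position above the higher one, so inverse scope is available.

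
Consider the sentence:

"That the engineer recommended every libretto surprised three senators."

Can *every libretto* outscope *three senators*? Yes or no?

No

Structurally, *every libretto* is inside the sentential subject *that the engineer recommended every libretto*.
The Sentential Subject Constraint rules out raising the quantifier out of the that-clause subject.
*every libretto* > *three senators* would require crossing that boundary, which is illicit.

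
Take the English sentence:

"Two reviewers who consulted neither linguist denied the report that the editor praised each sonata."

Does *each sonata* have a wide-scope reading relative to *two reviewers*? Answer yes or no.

Structurally, *each sonata* is inside the complex NP *the report that the editor praised each sonata*.
The Complex NP Constraint bars QR out of the complement clause of a noun.
*each sonata* is confined to the island and cannot take scope over *two reviewers*.

No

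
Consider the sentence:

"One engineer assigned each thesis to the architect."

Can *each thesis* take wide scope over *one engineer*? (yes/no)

Yes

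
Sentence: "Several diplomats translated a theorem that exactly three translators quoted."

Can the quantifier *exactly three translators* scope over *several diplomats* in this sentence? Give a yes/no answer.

*exactly three translators* occurs within the relative clause *that exactly three translators quoted* modifying *a theorem*.
The relative clause forms an island for QR, so the quantifier is confined to the head noun's restrictor.
So the wide-scope reading for *exactly three translators* is blocked.

No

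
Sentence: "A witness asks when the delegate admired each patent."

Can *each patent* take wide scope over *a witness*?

No

*each patent* sits inside the embedded question *when the delegate admired each patent*.
The wh-island constraint blocks QR out of an embedded interrogative.
*each patent* is confined to the island and cannot take scope over *a witness*.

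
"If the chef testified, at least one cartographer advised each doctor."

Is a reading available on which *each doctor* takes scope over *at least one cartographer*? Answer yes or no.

The adjunct island is irrelevant here — *each doctor* and *at least one cartographer* are both in the matrix clause.
Ordinary QR to a clause-peripheral position gives the wide-scope LF for the lower DP.

Yes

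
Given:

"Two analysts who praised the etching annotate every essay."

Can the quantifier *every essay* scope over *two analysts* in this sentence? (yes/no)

Yes

The RC *who praised the etching* is an island, but *every essay* is not inside it — it is the matrix object, a clausemate of *two analysts*.
Since no island is crossed, the inverse ordering is licensed alongside surface scope.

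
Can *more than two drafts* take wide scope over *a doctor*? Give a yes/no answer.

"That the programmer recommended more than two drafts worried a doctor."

No

The DP *more than two drafts* is contained in the sentential subject *that the programmer recommended more than two drafts*.
Clausal subjects are scope islands; QR from inside the subject into the matrix is barred.
*more than two drafts* is confined to the island and cannot take scope over *a doctor*.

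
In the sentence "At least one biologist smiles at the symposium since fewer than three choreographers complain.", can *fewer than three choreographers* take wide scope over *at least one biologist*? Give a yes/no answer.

No

*fewer than three choreographers* occurs within the adjunct clause *since fewer than three choreographers complain*.
The adjunct-island constraint bars QR out of an adverbial clause.
So *fewer than three choreographers* cannot raise high enough to outscope *at least one biologist*; only the surface ordering *at least one biologist* > *fewer than three choreographers* is available.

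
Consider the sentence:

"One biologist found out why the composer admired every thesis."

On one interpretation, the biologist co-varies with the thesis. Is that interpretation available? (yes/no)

That reading corresponds to *every thesis* > *one biologist*.
Structurally, *every thesis* is inside the embedded question *why the composer admired every thesis*.
QR across an interrogative CP boundary is ruled out as a wh-island violation.
So *every thesis* cannot raise to a position above *one biologist*.

No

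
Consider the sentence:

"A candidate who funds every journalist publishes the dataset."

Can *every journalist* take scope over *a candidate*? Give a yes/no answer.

No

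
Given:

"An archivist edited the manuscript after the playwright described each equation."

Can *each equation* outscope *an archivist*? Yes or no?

The DP *each equation* is contained in the adjunct clause *after the playwright described each equation*.
The adjunct-island constraint bars QR out of an adverbial clause.
So the wide-scope reading for *each equation* is blocked.
(Only the surface reading survives: one fixed archivist with respect to all the relevant equations.)

No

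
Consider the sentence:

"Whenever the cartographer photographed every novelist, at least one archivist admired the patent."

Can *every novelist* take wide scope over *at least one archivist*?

No

Structurally, *every novelist* is inside the adjunct clause *whenever the cartographer photographed every novelist*.
Since the clause is an adjunct (not a complement), the Adjunct Condition blocks QR across its edge.
The ordering *every novelist* > *at least one archivist* is therefore underivable.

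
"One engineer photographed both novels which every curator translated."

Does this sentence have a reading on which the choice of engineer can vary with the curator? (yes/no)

The paraphrase describes the scope ordering *every curator* > *one engineer*.
*every curator* is embedded in the relative clause *which every curator translated* modifying *both novels*.
Relative clauses block scope extraction: QR cannot target a position outside the modified NP.
So *every curator* cannot raise high enough to outscope *one engineer*; only the surface ordering *one engineer* > *every curator* is available.

No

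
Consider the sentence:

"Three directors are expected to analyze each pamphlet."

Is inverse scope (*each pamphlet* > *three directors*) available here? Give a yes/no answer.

*each pamphlet* is the object of the infinitival complement of a raising predicate; raising infinitives are transparent for QR, so the two DPs are in effect clausemates.
Since no island is crossed, the inverse ordering is licensed alongside surface scope.
Both orderings are possible: *three directors* > *each pamphlet* and *each pamphlet* > *three directors*.

Yes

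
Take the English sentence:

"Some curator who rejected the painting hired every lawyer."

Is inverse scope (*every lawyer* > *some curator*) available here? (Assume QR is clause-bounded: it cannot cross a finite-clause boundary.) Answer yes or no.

Yes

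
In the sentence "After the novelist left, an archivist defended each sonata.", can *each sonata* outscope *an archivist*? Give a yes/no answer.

Neither queried DP is inside the adjunct, so the adjunct-island constraint does not apply.
Ordinary QR to a clause-peripheral position gives the wide-scope LF for the lower DP.
So *each sonata* > *an archivist* is among the available readings.

Yes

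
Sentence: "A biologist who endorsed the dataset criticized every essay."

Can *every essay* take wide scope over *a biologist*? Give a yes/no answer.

Yes

The relative clause *who endorsed the dataset* modifies *a biologist*, but *every essay* is not inside that relative clause — it is an argument of the matrix verb.
Ordinary QR to a clause-peripheral position gives the wide-scope LF for the lower DP.
The sentence is scopally ambiguous between *a biologist* > *every essay* and *every essay* > *a biologist*.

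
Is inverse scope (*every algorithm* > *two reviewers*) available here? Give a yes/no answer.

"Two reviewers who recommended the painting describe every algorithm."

The RC *who recommended the painting* is an island, but *every algorithm* is not inside it — it is the matrix object, a clausemate of *two reviewers*.
Nothing blocks QR of the lower DP to a position above the higher one, so inverse scope is available.

Yes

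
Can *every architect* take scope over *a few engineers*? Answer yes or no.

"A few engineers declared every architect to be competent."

ECM infinitives lack a CP barrier, so *every architect* can QR over the matrix subject *a few engineers*.
With no island boundary between them, the object can take inverse scope over the subject via ordinary QR within the clause.

Yes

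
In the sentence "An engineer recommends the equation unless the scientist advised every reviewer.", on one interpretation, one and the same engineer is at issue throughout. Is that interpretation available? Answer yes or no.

That reading corresponds to *an engineer* > *every reviewer*.
That is the surface-scope ordering, which is always one of the available readings — island constraints only ever restrict inverse scope.

Yes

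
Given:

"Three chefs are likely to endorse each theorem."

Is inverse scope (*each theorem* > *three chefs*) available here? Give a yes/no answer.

Yes

*each theorem* is inside a raising infinitive, which is transparent to QR (no CP barrier), so it behaves as a matrix argument.
With no island boundary between them, the object can take inverse scope over the subject via ordinary QR within the clause.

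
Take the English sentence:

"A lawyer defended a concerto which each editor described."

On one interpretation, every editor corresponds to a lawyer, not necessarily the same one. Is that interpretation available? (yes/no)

This is the *each editor* > *a lawyer* reading.
*each editor* occurs within the relative clause *which each editor described* modifying *a concerto*.
QR out of a relative clause is ruled out by the relative-clause island constraint.
The inverse ordering *each editor* > *a lawyer* is therefore underivable.

No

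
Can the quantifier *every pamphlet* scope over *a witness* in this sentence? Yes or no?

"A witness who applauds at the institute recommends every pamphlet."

Although the sentence contains a relative clause (*who applauds at the institute*), *every pamphlet* is outside it, in the matrix VP.
Nothing blocks QR of the lower DP to a position above the higher one, so inverse scope is available.
So *every pamphlet* > *a witness* is among the available readings.

Yes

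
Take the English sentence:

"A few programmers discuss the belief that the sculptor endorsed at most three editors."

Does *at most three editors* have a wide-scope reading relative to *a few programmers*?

No

The DP *at most three editors* is contained in the complex NP *the belief that the sculptor endorsed at most three editors*.
The complex NP is opaque for QR — the quantifier is frozen inside the noun's complement.
There is no licit LF on which *at most three editors* c-commands *a few programmers*.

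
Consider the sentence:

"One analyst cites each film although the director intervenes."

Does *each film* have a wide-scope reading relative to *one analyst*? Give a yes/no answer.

*each film* is a matrix argument; the adjunct is an island but the target quantifier is outside it.
Nothing blocks QR of the lower DP to a position above the higher one, so inverse scope is available.
Both orderings are possible: *one analyst* > *each film* and *each film* > *one analyst*.

Yes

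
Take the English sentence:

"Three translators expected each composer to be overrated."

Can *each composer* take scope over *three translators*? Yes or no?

Yes

The ECM infinitive is scope-transparent — *each composer* is free to raise above *three translators*.
With no island boundary between them, the object can take inverse scope over the subject via ordinary QR within the clause.
Both orderings are possible: *three translators* > *each composer* and *each composer* > *three translators*.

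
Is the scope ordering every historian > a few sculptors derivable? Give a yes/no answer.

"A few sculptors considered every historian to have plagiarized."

ECM infinitives lack a CP barrier, so *every historian* can QR over the matrix subject *a few sculptors*.
Since no island is crossed, the inverse ordering is licensed alongside surface scope.

Yes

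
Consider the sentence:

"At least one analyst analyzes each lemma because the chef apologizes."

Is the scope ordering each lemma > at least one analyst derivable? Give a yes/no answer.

Yes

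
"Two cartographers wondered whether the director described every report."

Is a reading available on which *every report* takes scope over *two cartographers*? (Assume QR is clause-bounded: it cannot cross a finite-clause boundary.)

No

The target quantifier *every report* is part of the embedded question *whether the director described every report*.
Embedded wh-clauses are opaque for QR, so the quantifier stays inside the question.
So *every report* cannot raise high enough to outscope *two cartographers*; only the surface ordering *two cartographers* > *every report* is available.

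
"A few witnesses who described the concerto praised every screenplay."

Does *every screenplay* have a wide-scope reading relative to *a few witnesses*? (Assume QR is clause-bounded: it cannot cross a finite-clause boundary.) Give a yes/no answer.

Yes

The RC *who described the concerto* is an island, but *every screenplay* is not inside it — it is the matrix object, a clausemate of *a few witnesses*.
QR within a single clause is free, so the lower quantifier may take scope over the higher one.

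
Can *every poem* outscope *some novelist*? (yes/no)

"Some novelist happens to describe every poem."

The matrix predicate is a raising verb, whose infinitival complement is not a scope island — *every poem* can QR into the matrix clause.
Nothing blocks QR of the lower DP to a position above the higher one, so inverse scope is available.

Yes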